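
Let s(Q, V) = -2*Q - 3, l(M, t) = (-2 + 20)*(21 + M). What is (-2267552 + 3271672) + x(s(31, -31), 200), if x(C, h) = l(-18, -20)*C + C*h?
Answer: 987610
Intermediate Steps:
l(M, t) = 378 + 18*M (l(M, t) = 18*(21 + M) = 378 + 18*M)
s(Q, V) = -3 - 2*Q
x(C, h) = 54*C + C*h (x(C, h) = (378 + 18*(-18))*C + C*h = (378 - 324)*C + C*h = 54*C + C*h)
(-2267552 + 3271672) + x(s(31, -31), 200) = (-2267552 + 3271672) + (-3 - 2*31)*(54 + 200) = 1004120 + (-3 - 62)*254 = 1004120 - 65*254 = 1004120 - 16510 = 987610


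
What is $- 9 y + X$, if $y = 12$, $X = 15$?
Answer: $-93$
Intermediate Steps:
$- 9 y + X = \left(-9\right) 12 + 15 = -108 + 15 = -93$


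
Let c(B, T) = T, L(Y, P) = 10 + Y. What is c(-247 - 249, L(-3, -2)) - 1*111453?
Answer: -111446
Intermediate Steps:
c(-247 - 249, L(-3, -2)) - 1*111453 = (10 - 3) - 1*111453 = 7 - 111453 = -111446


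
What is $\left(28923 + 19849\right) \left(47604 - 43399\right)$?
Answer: $205086260$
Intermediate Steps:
$\left(28923 + 19849\right) \left(47604 - 43399\right) = 48772 \cdot 4205 = 205086260$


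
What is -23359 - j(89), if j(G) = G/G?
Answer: -23360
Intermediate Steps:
j(G) = 1
-23359 - j(89) = -23359 - 1*1 = -23359 - 1 = -23360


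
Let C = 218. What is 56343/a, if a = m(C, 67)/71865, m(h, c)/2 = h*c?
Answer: 4049089695/29212 ≈ 1.3861e+5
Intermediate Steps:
m(h, c) = 2*c*h (m(h, c) = 2*(h*c) = 2*(c*h) = 2*c*h)
a = 29212/71865 (a = (2*67*218)/71865 = 29212*(1/71865) = 29212/71865 ≈ 0.40648)
56343/a = 56343/(29212/71865) = 56343*(71865/29212) = 4049089695/29212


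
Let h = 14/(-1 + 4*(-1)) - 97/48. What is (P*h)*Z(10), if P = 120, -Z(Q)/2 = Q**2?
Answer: 115700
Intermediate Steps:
Z(Q) = -2*Q**2
h = -1157/240 (h = 14/(-1 - 4) - 97*1/48 = 14/(-5) - 97/48 = 14*(-1/5) - 97/48 = -14/5 - 97/48 = -1157/240 ≈ -4.8208)
(P*h)*Z(10) = (120*(-1157/240))*(-2*10**2) = -(-1157)*100 = -1157/2*(-200) = 115700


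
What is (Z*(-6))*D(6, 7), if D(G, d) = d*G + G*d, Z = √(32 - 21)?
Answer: -504*√11 ≈ -1671.6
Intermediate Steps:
Z = √11 ≈ 3.3166
D(G, d) = 2*G*d (D(G, d) = G*d + G*d = 2*G*d)
(Z*(-6))*D(6, 7) = (√11*(-6))*(2*6*7) = -6*√11*84 = -504*√11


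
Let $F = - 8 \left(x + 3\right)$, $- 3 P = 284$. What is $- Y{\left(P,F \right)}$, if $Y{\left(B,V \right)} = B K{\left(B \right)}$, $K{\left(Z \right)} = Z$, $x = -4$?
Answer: $- \frac{80656}{9} \approx -8961.8$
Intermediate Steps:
$P = - \frac{284}{3}$ ($P = \left(- \frac{1}{3}\right) 284 = - \frac{284}{3} \approx -94.667$)
$F = 8$ ($F = - 8 \left(-4 + 3\right) = \left(-8\right) \left(-1\right) = 8$)
$Y{\left(B,V \right)} = B^{2}$ ($Y{\left(B,V \right)} = B B = B^{2}$)
$- Y{\left(P,F \right)} = - \left(- \frac{284}{3}\right)^{2} = \left(-1\right) \frac{80656}{9} = - \frac{80656}{9}$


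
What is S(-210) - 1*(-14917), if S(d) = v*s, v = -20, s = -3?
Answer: 14977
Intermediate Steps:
S(d) = 60 (S(d) = -20*(-3) = 60)
S(-210) - 1*(-14917) = 60 - 1*(-14917) = 60 + 14917 = 14977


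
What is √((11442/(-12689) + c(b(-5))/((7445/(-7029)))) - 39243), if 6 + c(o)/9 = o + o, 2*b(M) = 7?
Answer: 3*I*√38923142166433848230/94469605 ≈ 198.12*I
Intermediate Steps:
b(M) = 7/2 (b(M) = (½)*7 = 7/2)
c(o) = -54 + 18*o (c(o) = -54 + 9*(o + o) = -54 + 9*(2*o) = -54 + 18*o)
√((11442/(-12689) + c(b(-5))/((7445/(-7029)))) - 39243) = √((11442/(-12689) + (-54 + 18*(7/2))/((7445/(-7029)))) - 39243) = √((11442*(-1/12689) + (-54 + 63)/((7445*(-1/7029)))) - 39243) = √((-11442/12689 + 9/(-7445/7029)) - 39243) = √((-11442/12689 + 9*(-7029/7445)) - 39243) = √((-11442/12689 - 63261/7445) - 39243) = √(-887904519/94469605 - 39243) = √(-3708158613534/94469605) = 3*I*√38923142166433848230/94469605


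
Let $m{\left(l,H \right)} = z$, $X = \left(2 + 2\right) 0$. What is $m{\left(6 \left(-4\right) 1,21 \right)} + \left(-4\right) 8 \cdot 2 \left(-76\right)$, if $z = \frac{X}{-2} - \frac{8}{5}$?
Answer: $\frac{24312}{5} \approx 4862.4$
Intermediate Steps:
$X = 0$ ($X = 4 \cdot 0 = 0$)
$z = - \frac{8}{5}$ ($z = \frac{0}{-2} - \frac{8}{5} = 0 \left(- \frac{1}{2}\right) - \frac{8}{5} = 0 - \frac{8}{5} = - \frac{8}{5} \approx -1.6$)
$m{\left(l,H \right)} = - \frac{8}{5}$
$m{\left(6 \left(-4\right) 1,21 \right)} + \left(-4\right) 8 \cdot 2 \left(-76\right) = - \frac{8}{5} + \left(-4\right) 8 \cdot 2 \left(-76\right) = - \frac{8}{5} + \left(-32\right) 2 \left(-76\right) = - \frac{8}{5} - -4864 = - \frac{8}{5} + 4864 = \frac{24312}{5}$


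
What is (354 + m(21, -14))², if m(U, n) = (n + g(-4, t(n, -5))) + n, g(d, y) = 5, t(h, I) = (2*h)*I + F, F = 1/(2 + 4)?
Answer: 109561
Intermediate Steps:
F = ⅙ (F = 1/6 = ⅙ ≈ 0.16667)
t(h, I) = ⅙ + 2*I*h (t(h, I) = (2*h)*I + ⅙ = 2*I*h + ⅙ = ⅙ + 2*I*h)
m(U, n) = 5 + 2*n (m(U, n) = (n + 5) + n = (5 + n) + n = 5 + 2*n)
(354 + m(21, -14))² = (354 + (5 + 2*(-14)))² = (354 + (5 - 28))² = (354 - 23)² = 331² = 109561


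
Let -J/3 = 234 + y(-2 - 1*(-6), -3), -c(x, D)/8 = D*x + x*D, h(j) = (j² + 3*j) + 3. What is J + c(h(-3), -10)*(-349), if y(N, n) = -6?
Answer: -168204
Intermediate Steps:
h(j) = 3 + j² + 3*j
c(x, D) = -16*D*x (c(x, D) = -8*(D*x + x*D) = -8*(D*x + D*x) = -16*D*x)
J = -684 (J = -3*(234 - 6) = -3*228 = -684)
J + c(h(-3), -10)*(-349) = -684 - 16*(-10)*(3 + (-3)² + 3*(-3))*(-349) = -684 - 16*(-10)*(3 + 9 - 9)*(-349) = -684 - 16*(-10)*3*(-349) = -684 + 480*(-349) = -684 - 167520 = -168204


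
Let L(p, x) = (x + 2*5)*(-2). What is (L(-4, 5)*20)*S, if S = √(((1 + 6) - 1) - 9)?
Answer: -600*I*√3 ≈ -1039.2*I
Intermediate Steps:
S = I*√3 (S = √((7 - 1) - 9) = √(6 - 9) = √(-3) = I*√3 ≈ 1.732*I)
L(p, x) = -20 - 2*x (L(p, x) = (x + 10)*(-2) = (10 + x)*(-2) = -20 - 2*x)
(L(-4, 5)*20)*S = ((-20 - 2*5)*20)*(I*√3) = ((-20 - 10)*20)*(I*√3) = (-30*20)*(I*√3) = -600*I*√3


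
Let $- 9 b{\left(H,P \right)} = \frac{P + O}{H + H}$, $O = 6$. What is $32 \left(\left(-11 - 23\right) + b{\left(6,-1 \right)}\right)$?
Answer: $- \frac{29416}{27} \approx -1089.5$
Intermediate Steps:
$b{\left(H,P \right)} = - \frac{6 + P}{18 H}$ ($b{\left(H,P \right)} = - \frac{\left(P + 6\right) \frac{1}{H + H}}{9} = - \frac{\left(6 + P\right) \frac{1}{2 H}}{9} = - \frac{\frac{1}{2} \frac{1}{H} \left(6 + P\right)}{9} = - \frac{6 + P}{18 H}$)
$32 \left(\left(-11 - 23\right) + b{\left(6,-1 \right)}\right) = 32 \left(\left(-11 - 23\right) + \frac{-6 - -1}{18 \cdot 6}\right) = 32 \left(\left(-11 - 23\right) + \frac{1}{18} \cdot \frac{1}{6} \left(-6 + 1\right)\right) = 32 \left(-34 + \frac{1}{18} \cdot \frac{1}{6} \left(-5\right)\right) = 32 \left(-34 - \frac{5}{108}\right) = 32 \left(- \frac{3677}{108}\right) = - \frac{29416}{27}$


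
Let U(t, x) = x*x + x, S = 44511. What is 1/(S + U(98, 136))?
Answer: 1/63143 ≈ 1.5837e-5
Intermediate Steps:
U(t, x) = x + x² (U(t, x) = x² + x = x + x²)
1/(S + U(98, 136)) = 1/(44511 + 136*(1 + 136)) = 1/(44511 + 136*137) = 1/(44511 + 18632) = 1/63143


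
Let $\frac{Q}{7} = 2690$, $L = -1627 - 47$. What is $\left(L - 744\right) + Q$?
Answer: $16412$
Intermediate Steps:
$L = -1674$
$Q = 18830$ ($Q = 7 \cdot 2690 = 18830$)
$\left(L - 744\right) + Q = \left(-1674 - 744\right) + 18830 = -2418 + 18830 = 16412$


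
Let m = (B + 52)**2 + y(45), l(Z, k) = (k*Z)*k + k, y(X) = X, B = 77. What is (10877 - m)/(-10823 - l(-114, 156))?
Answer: -5809/2763325 ≈ -0.0021022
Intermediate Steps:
l(Z, k) = k + Z*k**2 (l(Z, k) = (Z*k)*k + k = Z*k**2 + k = k + Z*k**2)
m = 16686 (m = (77 + 52)**2 + 45 = 129**2 + 45 = 16641 + 45 = 16686)
(10877 - m)/(-10823 - l(-114, 156)) = (10877 - 1*16686)/(-10823 - 156*(1 - 114*156)) = (10877 - 16686)/(-10823 - 156*(1 - 17784)) = -5809/(-10823 - 156*(-17783)) = -5809/(-10823 - 1*(-2774148)) = -5809/(-10823 + 2774148) = -5809/2763325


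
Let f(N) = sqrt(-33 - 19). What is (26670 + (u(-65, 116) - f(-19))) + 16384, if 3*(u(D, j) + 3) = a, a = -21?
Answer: 43044 - 2*I*sqrt(13) ≈ 43044.0 - 7.2111*I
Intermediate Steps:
u(D, j) = -10 (u(D, j) = -3 + (1/3)*(-21) = -3 - 7 = -10)
f(N) = 2*I*sqrt(13) (f(N) = sqrt(-52) = 2*I*sqrt(13))
(26670 + (u(-65, 116) - f(-19))) + 16384 = (26670 + (-10 - 2*I*sqrt(13))) + 16384 = (26660 - 2*I*sqrt(13)) + 16384 = 43044 - 2*I*sqrt(13)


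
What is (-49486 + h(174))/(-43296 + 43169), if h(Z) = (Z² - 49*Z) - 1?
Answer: 27737/127 ≈ 218.40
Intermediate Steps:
h(Z) = -1 + Z² - 49*Z
(-49486 + h(174))/(-43296 + 43169) = (-49486 + (-1 + 174² - 49*174))/(-43296 + 43169) = (-49486 + (-1 + 30276 - 8526))/(-127) = (-49486 + 21749)*(-1/127) = -27737*(-1/127) = 27737/127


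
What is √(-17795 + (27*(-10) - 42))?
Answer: I*√18107 ≈ 134.56*I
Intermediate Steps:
√(-17795 + (27*(-10) - 42)) = √(-17795 + (-270 - 42)) = √(-17795 - 312) = √(-18107) = I*√18107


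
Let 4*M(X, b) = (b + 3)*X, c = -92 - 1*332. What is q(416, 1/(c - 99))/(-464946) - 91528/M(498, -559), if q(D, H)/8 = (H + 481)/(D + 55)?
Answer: 97062071855124/73408356211037 ≈ 1.3222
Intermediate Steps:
c = -424 (c = -92 - 332 = -424)
M(X, b) = X*(3 + b)/4 (M(X, b) = ((b + 3)*X)/4 = ((3 + b)*X)/4 = (X*(3 + b))/4 = X*(3 + b)/4)
q(D, H) = 8*(481 + H)/(55 + D) (q(D, H) = 8*((H + 481)/(D + 55)) = 8*((481 + H)/(55 + D)) = 8*(481 + H)/(55 + D))
q(416, 1/(c - 99))/(-464946) - 91528/M(498, -559) = (8*(481 + 1/(-424 - 99))/(55 + 416))/(-464946) - 91528*2/(249*(3 - 559)) = (8*(481 + 1/(-523))/471)*(-1/464946) - 91528/((¼)*498*(-556)) = (8*(1/471)*(481 - 1/523))*(-1/464946) - 91528/(-69222) = (8*(1/471)*(251562/523))*(-1/464946) - 91528*(-1/69222) = (670832/82111)*(-1/464946) + 45764/34611 = -335416/19088590503 + 45764/34611 = 97062071855124/73408356211037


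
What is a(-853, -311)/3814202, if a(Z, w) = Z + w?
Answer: -582/1907101 ≈ -0.00030518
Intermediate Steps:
a(-853, -311)/3814202 = (-853 - 311)/3814202 = -1164*1/3814202 = -582/1907101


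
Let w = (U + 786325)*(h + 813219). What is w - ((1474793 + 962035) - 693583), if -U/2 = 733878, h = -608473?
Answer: -139522014771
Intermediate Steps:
U = -1467756 (U = -2*733878 = -1467756)
w = -139520271526 (w = (-1467756 + 786325)*(-608473 + 813219) = -681431*204746 = -139520271526)
w - ((1474793 + 962035) - 693583) = -139520271526 - ((1474793 + 962035) - 693583) = -139520271526 - (2436828 - 693583) = -139520271526 - 1*1743245 = -139520271526 - 1743245 = -139522014771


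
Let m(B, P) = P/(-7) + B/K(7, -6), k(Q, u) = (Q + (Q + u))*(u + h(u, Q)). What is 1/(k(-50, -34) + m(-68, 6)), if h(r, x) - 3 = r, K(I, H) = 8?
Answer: 14/121809 ≈ 0.00011493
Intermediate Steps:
h(r, x) = 3 + r
k(Q, u) = (3 + 2*u)*(u + 2*Q) (k(Q, u) = (Q + (Q + u))*(u + (3 + u)) = (u + 2*Q)*(3 + 2*u) = (3 + 2*u)*(u + 2*Q))
m(B, P) = -P/7 + B/8 (m(B, P) = P/(-7) + B/8 = P*(-1/7) + B*(1/8) = -P/7 + B/8)
1/(k(-50, -34) + m(-68, 6)) = 1/((2*(-34)**2 + 3*(-34) + 6*(-50) + 4*(-50)*(-34)) + (-1/7*6 + (1/8)*(-68))) = 1/((2*1156 - 102 - 300 + 6800) + (-6/7 - 17/2)) = 1/((2312 - 102 - 300 + 6800) - 131/14) = 1/(8710 - 131/14) = 1/(121809/14) = 14/121809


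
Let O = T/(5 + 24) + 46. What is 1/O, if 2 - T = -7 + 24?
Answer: 29/1319 ≈ 0.021986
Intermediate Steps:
T = -15 (T = 2 - (-7 + 24) = 2 - 1*17 = 2 - 17 = -15)
O = 1319/29 (O = -15/(5 + 24) + 46 = -15/29 + 46 = 1319/29 ≈ 45.483)
1/O = 1/(1319/29) = 29/1319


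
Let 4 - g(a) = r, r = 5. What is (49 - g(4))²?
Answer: 2500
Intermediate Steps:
g(a) = -1 (g(a) = 4 - 1*5 = 4 - 5 = -1)
(49 - g(4))² = (49 - 1*(-1))² = (49 + 1)² = 50² = 2500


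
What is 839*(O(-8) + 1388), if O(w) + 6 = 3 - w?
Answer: 1168727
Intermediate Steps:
O(w) = -3 - w (O(w) = -6 + (3 - w) = -3 - w)
839*(O(-8) + 1388) = 839*((-3 - 1*(-8)) + 1388) = 839*((-3 + 8) + 1388) = 839*(5 + 1388) = 839*1393 = 1168727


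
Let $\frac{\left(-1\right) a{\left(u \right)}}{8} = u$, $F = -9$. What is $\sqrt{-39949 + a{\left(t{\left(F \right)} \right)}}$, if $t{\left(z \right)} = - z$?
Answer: $i \sqrt{40021} \approx 200.05 i$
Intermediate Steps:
$a{\left(u \right)} = - 8 u$
$\sqrt{-39949 + a{\left(t{\left(F \right)} \right)}} = \sqrt{-39949 - 8 \left(\left(-1\right) \left(-9\right)\right)} = \sqrt{-39949 - 72} = \sqrt{-40021} = i \sqrt{40021}$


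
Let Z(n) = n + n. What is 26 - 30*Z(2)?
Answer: -94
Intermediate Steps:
Z(n) = 2*n
26 - 30*Z(2) = 26 - 60*2 = 26 - 30*4 = 26 - 120 = -94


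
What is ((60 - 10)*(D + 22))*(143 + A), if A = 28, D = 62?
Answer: 718200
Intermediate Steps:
((60 - 10)*(D + 22))*(143 + A) = ((60 - 10)*(62 + 22))*(143 + 28) = (50*84)*171 = 4200*171 = 718200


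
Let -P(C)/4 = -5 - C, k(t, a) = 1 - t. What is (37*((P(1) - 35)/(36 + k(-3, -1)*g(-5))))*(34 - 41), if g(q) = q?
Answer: 2849/16 ≈ 178.06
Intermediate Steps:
P(C) = 20 + 4*C (P(C) = -4*(-5 - C) = 20 + 4*C)
(37*((P(1) - 35)/(36 + k(-3, -1)*g(-5))))*(34 - 41) = (37*(((20 + 4*1) - 35)/(36 + (1 - 1*(-3))*(-5))))*(34 - 41) = (37*(((20 + 4) - 35)/(36 + (1 + 3)*(-5))))*(-7) = (37*((24 - 35)/(36 + 4*(-5))))*(-7) = (37*(-11/(36 - 20)))*(-7) = (37*(-11/16))*(-7) = -407/16*(-7) = 2849/16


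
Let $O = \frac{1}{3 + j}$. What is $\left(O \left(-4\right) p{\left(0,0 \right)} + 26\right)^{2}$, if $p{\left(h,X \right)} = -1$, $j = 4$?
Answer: $\frac{34596}{49} \approx 706.04$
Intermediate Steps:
$O = \frac{1}{7}$ ($O = \frac{1}{3 + 4} = \frac{1}{7} \approx 0.14286$)
$\left(O \left(-4\right) p{\left(0,0 \right)} + 26\right)^{2} = \left(\frac{1}{7} \left(-4\right) \left(-1\right) + 26\right)^{2} = \left(\left(- \frac{4}{7}\right) \left(-1\right) + 26\right)^{2} = \left(\frac{4}{7} + 26\right)^{2} = \left(\frac{186}{7}\right)^{2} = \frac{34596}{49}$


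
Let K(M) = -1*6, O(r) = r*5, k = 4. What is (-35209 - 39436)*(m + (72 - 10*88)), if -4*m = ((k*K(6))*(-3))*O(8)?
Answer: 114057560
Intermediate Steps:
O(r) = 5*r
K(M) = -6
m = -720 (m = -(4*(-6))*(-3)*5*8/4 = -(-24*(-3))*40/4 = -18*40 = -¼*2880 = -720)
(-35209 - 39436)*(m + (72 - 10*88)) = (-35209 - 39436)*(-720 + (72 - 10*88)) = -74645*(-720 + (72 - 880)) = -74645*(-720 - 808) = -74645*(-1528) = 114057560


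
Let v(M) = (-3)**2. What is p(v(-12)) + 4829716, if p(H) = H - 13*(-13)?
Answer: 4829894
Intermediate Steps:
v(M) = 9
p(H) = 169 + H (p(H) = H + 169 = 169 + H)
p(v(-12)) + 4829716 = (169 + 9) + 4829716 = 178 + 4829716 = 4829894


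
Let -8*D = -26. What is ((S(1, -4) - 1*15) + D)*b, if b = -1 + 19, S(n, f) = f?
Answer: -567/2 ≈ -283.50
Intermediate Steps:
D = 13/4 (D = -⅛*(-26) = 13/4 ≈ 3.2500)
b = 18
((S(1, -4) - 1*15) + D)*b = ((-4 - 1*15) + 13/4)*18 = ((-4 - 15) + 13/4)*18 = (-19 + 13/4)*18 = -63/4*18 = -567/2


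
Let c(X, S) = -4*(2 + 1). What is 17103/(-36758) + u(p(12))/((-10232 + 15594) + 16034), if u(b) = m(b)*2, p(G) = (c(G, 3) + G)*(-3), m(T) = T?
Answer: -17103/36758 ≈ -0.46529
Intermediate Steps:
c(X, S) = -12 (c(X, S) = -4*3 = -12)
p(G) = 36 - 3*G (p(G) = (-12 + G)*(-3) = 36 - 3*G)
u(b) = 2*b (u(b) = b*2 = 2*b)
17103/(-36758) + u(p(12))/((-10232 + 15594) + 16034) = 17103/(-36758) + (2*(36 - 3*12))/((-10232 + 15594) + 16034) = 17103*(-1/36758) + (2*(36 - 36))/(5362 + 16034) = -17103/36758 + (2*0)/21396 = -17103/36758 + 0*(1/21396) = -17103/36758 + 0 = -17103/36758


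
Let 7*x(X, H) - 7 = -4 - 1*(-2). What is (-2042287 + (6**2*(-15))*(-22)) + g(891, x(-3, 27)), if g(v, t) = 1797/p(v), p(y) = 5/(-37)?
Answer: -10218524/5 ≈ -2.0437e+6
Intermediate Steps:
x(X, H) = 5/7 (x(X, H) = 1 + (-4 - 1*(-2))/7 = 1 + (-4 + 2)/7 = 1 + (1/7)*(-2) = 1 - 2/7 = 5/7)
p(y) = -5/37 (p(y) = 5*(-1/37) = -5/37)
g(v, t) = -66489/5 (g(v, t) = 1797/(-5/37) = 1797*(-37/5) = -66489/5)
(-2042287 + (6**2*(-15))*(-22)) + g(891, x(-3, 27)) = (-2042287 + (6**2*(-15))*(-22)) - 66489/5 = (-2042287 + (36*(-15))*(-22)) - 66489/5 = (-2042287 - 540*(-22)) - 66489/5 = (-2042287 + 11880) - 66489/5 = -2030407 - 66489/5 = -10218524/5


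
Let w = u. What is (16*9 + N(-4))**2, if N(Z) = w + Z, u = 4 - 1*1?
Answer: 20449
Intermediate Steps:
u = 3 (u = 4 - 1 = 3)
w = 3
N(Z) = 3 + Z
(16*9 + N(-4))**2 = (16*9 + (3 - 4))**2 = (144 - 1)**2 = 143**2 = 20449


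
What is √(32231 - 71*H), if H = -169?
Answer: √44230 ≈ 210.31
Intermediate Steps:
√(32231 - 71*H) = √(32231 - 71*(-169)) = √(32231 + 11999) = √44230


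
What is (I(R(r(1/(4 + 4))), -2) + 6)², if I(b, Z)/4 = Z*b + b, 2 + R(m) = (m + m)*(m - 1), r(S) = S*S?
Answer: 52287361/262144 ≈ 199.46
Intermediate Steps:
r(S) = S²
R(m) = -2 + 2*m*(-1 + m) (R(m) = -2 + (m + m)*(m - 1) = -2 + (2*m)*(-1 + m) = -2 + 2*m*(-1 + m))
I(b, Z) = 4*b + 4*Z*b (I(b, Z) = 4*(Z*b + b) = 4*(b + Z*b) = 4*b + 4*Z*b)
(I(R(r(1/(4 + 4))), -2) + 6)² = (4*(-2 - 2/(4 + 4)² + 2*((1/(4 + 4))²)²)*(1 - 2) + 6)² = (4*(-2 - 2*(1/8)² + 2*((1/8)²)²)*(-1) + 6)² = (4*(-2 - 2*(⅛)² + 2*((⅛)²)²)*(-1) + 6)² = (4*(-2 - 2*1/64 + 2*(1/64)²)*(-1) + 6)² = (4*(-2 - 1/32 + 2*(1/4096))*(-1) + 6)² = (4*(-2 - 1/32 + 1/2048)*(-1) + 6)² = (4*(-4159/2048)*(-1) + 6)² = (4159/512 + 6)² = (7231/512)² = 52287361/262144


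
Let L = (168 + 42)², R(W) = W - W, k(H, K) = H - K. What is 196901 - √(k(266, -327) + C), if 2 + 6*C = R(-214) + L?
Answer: 196901 - 2*√17871/3 ≈ 1.9681e+5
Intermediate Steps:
R(W) = 0
L = 44100 (L = 210² = 44100)
C = 22049/3 (C = -⅓ + (0 + 44100)/6 = -⅓ + (⅙)*44100 = -⅓ + 7350 = 22049/3 ≈ 7349.7)
196901 - √(k(266, -327) + C) = 196901 - √((266 - 1*(-327)) + 22049/3) = 196901 - √((266 + 327) + 22049/3) = 196901 - √(593 + 22049/3) = 196901 - √(23828/3) = 196901 - 2*√17871/3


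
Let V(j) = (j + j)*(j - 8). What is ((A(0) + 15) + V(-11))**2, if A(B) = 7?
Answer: 193600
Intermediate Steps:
V(j) = 2*j*(-8 + j) (V(j) = (2*j)*(-8 + j) = 2*j*(-8 + j))
((A(0) + 15) + V(-11))**2 = ((7 + 15) + 2*(-11)*(-8 - 11))**2 = (22 + 2*(-11)*(-19))**2 = (22 + 418)**2 = 440**2 = 193600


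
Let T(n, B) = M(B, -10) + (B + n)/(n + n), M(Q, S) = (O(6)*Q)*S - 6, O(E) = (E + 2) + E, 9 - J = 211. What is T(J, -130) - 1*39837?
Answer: -2185860/101 ≈ -21642.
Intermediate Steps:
J = -202 (J = 9 - 1*211 = 9 - 211 = -202)
O(E) = 2 + 2*E (O(E) = (2 + E) + E = 2 + 2*E)
M(Q, S) = -6 + 14*Q*S (M(Q, S) = ((2 + 2*6)*Q)*S - 6 = ((2 + 12)*Q)*S - 6 = (14*Q)*S - 6 = 14*Q*S - 6 = -6 + 14*Q*S)
T(n, B) = -6 - 140*B + (B + n)/(2*n) (T(n, B) = (-6 + 14*B*(-10)) + (B + n)/(n + n) = (-6 - 140*B) + (B + n)/((2*n)) = (-6 - 140*B) + (B + n)*(1/(2*n)) = (-6 - 140*B) + (B + n)/(2*n) = -6 - 140*B + (B + n)/(2*n))
T(J, -130) - 1*39837 = (1/2)*(-130 - 1*(-202)*(11 + 280*(-130)))/(-202) - 1*39837 = (1/2)*(-1/202)*(-130 - 1*(-202)*(11 - 36400)) - 39837 = (1/2)*(-1/202)*(-130 - 1*(-202)*(-36389)) - 39837 = (1/2)*(-1/202)*(-130 - 7350578) - 39837 = (1/2)*(-1/202)*(-7350708) - 39837 = 1837677/101 - 39837 = -2185860/101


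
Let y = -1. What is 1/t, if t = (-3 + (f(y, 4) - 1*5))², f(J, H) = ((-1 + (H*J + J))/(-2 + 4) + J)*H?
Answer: 1/576 ≈ 0.0017361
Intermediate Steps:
f(J, H) = H*(-½ + 3*J/2 + H*J/2) (f(J, H) = ((-1 + (J + H*J))/2 + J)*H = ((-1 + J + H*J)*(½) + J)*H = ((-½ + J/2 + H*J/2) + J)*H = (-½ + 3*J/2 + H*J/2)*H = H*(-½ + 3*J/2 + H*J/2))
t = 576 (t = (-3 + ((½)*4*(-1 + 3*(-1) + 4*(-1)) - 1*5))² = (-3 + ((½)*4*(-1 - 3 - 4) - 5))² = (-3 + ((½)*4*(-8) - 5))² = (-3 + (-16 - 5))² = (-3 - 21)² = (-24)² = 576)
1/t = 1/576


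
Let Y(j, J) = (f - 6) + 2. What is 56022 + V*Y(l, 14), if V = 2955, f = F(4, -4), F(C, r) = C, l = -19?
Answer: 56022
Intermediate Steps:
f = 4
Y(j, J) = 0 (Y(j, J) = (4 - 6) + 2 = -2 + 2 = 0)
56022 + V*Y(l, 14) = 56022 + 2955*0 = 56022 + 0 = 56022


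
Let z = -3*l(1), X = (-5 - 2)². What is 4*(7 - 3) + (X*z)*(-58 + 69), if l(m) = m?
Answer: -1601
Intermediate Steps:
X = 49 (X = (-7)² = 49)
z = -3 (z = -3*1 = -3)
4*(7 - 3) + (X*z)*(-58 + 69) = 4*(7 - 3) + (49*(-3))*(-58 + 69) = 4*4 - 147*11 = 16 - 1617 = -1601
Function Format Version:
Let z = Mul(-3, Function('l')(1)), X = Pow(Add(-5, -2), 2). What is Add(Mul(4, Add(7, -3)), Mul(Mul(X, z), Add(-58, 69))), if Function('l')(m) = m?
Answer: -1601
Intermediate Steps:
X = 49 (X = Pow(-7, 2) = 49)
z = -3 (z = Mul(-3, 1) = -3)
Add(Mul(4, Add(7, -3)), Mul(Mul(X, z), Add(-58, 69))) = Add(Mul(4, Add(7, -3)), Mul(Mul(49, -3), Add(-58, 69))) = Add(Mul(4, 4), Mul(-147, 11)) = Add(16, -1617) = -1601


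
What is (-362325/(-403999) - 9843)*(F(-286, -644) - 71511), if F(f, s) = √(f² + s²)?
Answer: 284342026186152/403999 - 7952399664*√124133/403999 ≈ 6.9688e+8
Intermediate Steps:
(-362325/(-403999) - 9843)*(F(-286, -644) - 71511) = (-362325/(-403999) - 9843)*(√((-286)² + (-644)²) - 71511) = (-362325*(-1/403999) - 9843)*(√(81796 + 414736) - 71511) = (362325/403999 - 9843)*(√496532 - 71511) = -3976199832*(2*√124133 - 71511)/403999 = -3976199832*(-71511 + 2*√124133)/403999 = 284342026186152/403999 - 7952399664*√124133/403999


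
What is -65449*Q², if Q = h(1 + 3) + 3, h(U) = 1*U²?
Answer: -23627089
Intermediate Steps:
h(U) = U²
Q = 19 (Q = (1 + 3)² + 3 = 4² + 3 = 16 + 3 = 19)
-65449*Q² = -65449*19² = -65449*361 = -23627089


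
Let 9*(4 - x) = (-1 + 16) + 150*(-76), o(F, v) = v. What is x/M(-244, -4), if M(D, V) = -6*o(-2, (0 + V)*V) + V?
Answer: -1269/100 ≈ -12.690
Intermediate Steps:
M(D, V) = V - 6*V² (M(D, V) = -6*(0 + V)*V + V = -6*V*V + V = -6*V² + V = V - 6*V²)
x = 1269 (x = 4 - ((-1 + 16) + 150*(-76))/9 = 4 - (15 - 11400)/9 = 4 - ⅑*(-11385) = 4 + 1265 = 1269)
x/M(-244, -4) = 1269/((-4*(1 - 6*(-4)))) = 1269/((-4*(1 + 24))) = 1269/((-4*25)) = 1269/(-100) = 1269*(-1/100) = -1269/100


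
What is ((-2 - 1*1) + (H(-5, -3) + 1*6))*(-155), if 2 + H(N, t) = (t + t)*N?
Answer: -4805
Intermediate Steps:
H(N, t) = -2 + 2*N*t (H(N, t) = -2 + (t + t)*N = -2 + (2*t)*N = -2 + 2*N*t)
((-2 - 1*1) + (H(-5, -3) + 1*6))*(-155) = ((-2 - 1*1) + ((-2 + 2*(-5)*(-3)) + 1*6))*(-155) = ((-2 - 1) + ((-2 + 30) + 6))*(-155) = (-3 + (28 + 6))*(-155) = (-3 + 34)*(-155) = 31*(-155) = -4805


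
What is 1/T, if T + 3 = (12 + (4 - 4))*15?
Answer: 1/177 ≈ 0.0056497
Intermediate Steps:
T = 177 (T = -3 + (12 + (4 - 4))*15 = -3 + (12 + 0)*15 = -3 + 12*15 = -3 + 180 = 177)
1/T = 1/177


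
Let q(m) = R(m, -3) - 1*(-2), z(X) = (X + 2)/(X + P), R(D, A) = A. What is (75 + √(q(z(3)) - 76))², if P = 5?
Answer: (75 + I*√77)² ≈ 5548.0 + 1316.2*I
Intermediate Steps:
z(X) = (2 + X)/(5 + X) (z(X) = (X + 2)/(X + 5) = (2 + X)/(5 + X))
q(m) = -1 (q(m) = -3 - 1*(-2) = -3 + 2 = -1)
(75 + √(q(z(3)) - 76))² = (75 + √(-1 - 76))² = (75 + √(-77))² = (75 + I*√77)²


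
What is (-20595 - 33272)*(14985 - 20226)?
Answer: 282316947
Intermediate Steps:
(-20595 - 33272)*(14985 - 20226) = -53867*(-5241) = 282316947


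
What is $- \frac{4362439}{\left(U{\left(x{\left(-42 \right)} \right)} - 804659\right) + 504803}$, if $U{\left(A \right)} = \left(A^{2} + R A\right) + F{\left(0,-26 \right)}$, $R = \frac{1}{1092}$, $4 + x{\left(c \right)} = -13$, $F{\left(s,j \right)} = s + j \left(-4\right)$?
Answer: $\frac{4763783388}{327013613} \approx 14.568$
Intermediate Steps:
$F{\left(s,j \right)} = s - 4 j$
$x{\left(c \right)} = -17$ ($x{\left(c \right)} = -4 - 13 = -17$)
$R = \frac{1}{1092} \approx 0.00091575$
$U{\left(A \right)} = 104 + A^{2} + \frac{A}{1092}$ ($U{\left(A \right)} = \left(A^{2} + \frac{A}{1092}\right) + \left(0 - -104\right) = \left(A^{2} + \frac{A}{1092}\right) + \left(0 + 104\right) = \left(A^{2} + \frac{A}{1092}\right) + 104 = 104 + A^{2} + \frac{A}{1092}$)
$- \frac{4362439}{\left(U{\left(x{\left(-42 \right)} \right)} - 804659\right) + 504803} = - \frac{4362439}{\left(\left(104 + \left(-17\right)^{2} + \frac{1}{1092} \left(-17\right)\right) - 804659\right) + 504803} = - \frac{4362439}{\left(\left(104 + 289 - \frac{17}{1092}\right) - 804659\right) + 504803} = - \frac{4362439}{\left(\frac{429139}{1092} - 804659\right) + 504803} = - \frac{4362439}{- \frac{878258489}{1092} + 504803} = - \frac{4362439}{- \frac{327013613}{1092}} = \left(-4362439\right) \left(- \frac{1092}{327013613}\right) = \frac{4763783388}{327013613}$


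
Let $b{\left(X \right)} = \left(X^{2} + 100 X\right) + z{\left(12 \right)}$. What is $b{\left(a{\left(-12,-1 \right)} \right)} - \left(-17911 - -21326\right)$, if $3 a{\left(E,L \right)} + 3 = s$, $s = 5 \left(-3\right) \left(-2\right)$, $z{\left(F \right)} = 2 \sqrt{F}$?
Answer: $-2434 + 4 \sqrt{3} \approx -2427.1$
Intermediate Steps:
$s = 30$ ($s = \left(-15\right) \left(-2\right) = 30$)
$a{\left(E,L \right)} = 9$ ($a{\left(E,L \right)} = -1 + \frac{1}{3} \cdot 30 = -1 + 10 = 9$)
$b{\left(X \right)} = X^{2} + 4 \sqrt{3} + 100 X$ ($b{\left(X \right)} = \left(X^{2} + 100 X\right) + 2 \sqrt{12} = \left(X^{2} + 100 X\right) + 2 \cdot 2 \sqrt{3} = \left(X^{2} + 100 X\right) + 4 \sqrt{3} = X^{2} + 4 \sqrt{3} + 100 X$)
$b{\left(a{\left(-12,-1 \right)} \right)} - \left(-17911 - -21326\right) = \left(9^{2} + 4 \sqrt{3} + 100 \cdot 9\right) - \left(-17911 - -21326\right) = \left(81 + 4 \sqrt{3} + 900\right) - \left(-17911 + 21326\right) = \left(981 + 4 \sqrt{3}\right) - 3415 = -2434 + 4 \sqrt{3}$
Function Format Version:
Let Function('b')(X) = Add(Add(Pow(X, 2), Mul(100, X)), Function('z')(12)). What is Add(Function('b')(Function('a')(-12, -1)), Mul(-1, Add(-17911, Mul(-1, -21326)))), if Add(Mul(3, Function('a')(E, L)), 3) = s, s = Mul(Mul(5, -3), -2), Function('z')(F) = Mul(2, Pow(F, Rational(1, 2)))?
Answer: Add(-2434, Mul(4, Pow(3, Rational(1, 2)))) ≈ -2427.1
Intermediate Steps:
s = 30 (s = Mul(-15, -2) = 30)
Function('a')(E, L) = 9 (Function('a')(E, L) = Add(-1, Mul(Rational(1, 3), 30)) = Add(-1, 10) = 9)
Function('b')(X) = Add(Pow(X, 2), Mul(4, Pow(3, Rational(1, 2))), Mul(100, X)) (Function('b')(X) = Add(Add(Pow(X, 2), Mul(100, X)), Mul(2, Pow(12, Rational(1, 2)))) = Add(Add(Pow(X, 2), Mul(100, X)), Mul(2, Mul(2, Pow(3, Rational(1, 2))))) = Add(Add(Pow(X, 2), Mul(100, X)), Mul(4, Pow(3, Rational(1, 2)))) = Add(Pow(X, 2), Mul(4, Pow(3, Rational(1, 2))), Mul(100, X)))
Add(Function('b')(Function('a')(-12, -1)), Mul(-1, Add(-17911, Mul(-1, -21326)))) = Add(Add(Pow(9, 2), Mul(4, Pow(3, Rational(1, 2))), Mul(100, 9)), Mul(-1, Add(-17911, Mul(-1, -21326)))) = Add(Add(81, Mul(4, Pow(3, Rational(1, 2))), 900), Mul(-1, Add(-17911, 21326))) = Add(Add(981, Mul(4, Pow(3, Rational(1, 2)))), Mul(-1, 3415)) = Add(Add(981, Mul(4, Pow(3, Rational(1, 2)))), -3415) = Add(-2434, Mul(4, Pow(3, Rational(1, 2))))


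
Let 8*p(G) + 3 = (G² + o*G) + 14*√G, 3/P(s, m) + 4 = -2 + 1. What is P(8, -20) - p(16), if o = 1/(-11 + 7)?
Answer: -1549/40 ≈ -38.725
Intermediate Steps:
o = -¼ (o = 1/(-4) = -¼ ≈ -0.25000)
P(s, m) = -⅗ (P(s, m) = 3/(-4 + (-2 + 1)) = 3/(-4 - 1) = 3/(-5) = 3*(-⅕) = -⅗)
p(G) = -3/8 - G/32 + G²/8 + 7*√G/4 (p(G) = -3/8 + ((G² - G/4) + 14*√G)/8 = -3/8 + (G² + 14*√G - G/4)/8 = -3/8 + (-G/32 + G²/8 + 7*√G/4) = -3/8 - G/32 + G²/8 + 7*√G/4)
P(8, -20) - p(16) = -⅗ - (-3/8 - 1/32*16 + (⅛)*16² + 7*√16/4) = -⅗ - (-3/8 - ½ + (⅛)*256 + (7/4)*4) = -⅗ - (-3/8 - ½ + 32 + 7) = -⅗ - 1*305/8 = -⅗ - 305/8 = -1549/40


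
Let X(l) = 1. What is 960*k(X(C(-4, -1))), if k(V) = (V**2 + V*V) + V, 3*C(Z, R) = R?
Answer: 2880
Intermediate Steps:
C(Z, R) = R/3
k(V) = V + 2*V**2 (k(V) = (V**2 + V**2) + V = 2*V**2 + V = V + 2*V**2)
960*k(X(C(-4, -1))) = 960*(1*(1 + 2*1)) = 960*(1*(1 + 2)) = 960*(1*3) = 960*3 = 2880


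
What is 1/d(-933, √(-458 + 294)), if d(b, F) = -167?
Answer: -1/167 ≈ -0.0059880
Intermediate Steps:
1/d(-933, √(-458 + 294)) = 1/(-167) = -1/167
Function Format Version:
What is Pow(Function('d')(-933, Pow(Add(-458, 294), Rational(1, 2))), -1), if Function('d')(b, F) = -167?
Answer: Rational(-1, 167) ≈ -0.0059880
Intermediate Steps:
Pow(Function('d')(-933, Pow(Add(-458, 294), Rational(1, 2))), -1) = Pow(-167, -1) = Rational(-1, 167)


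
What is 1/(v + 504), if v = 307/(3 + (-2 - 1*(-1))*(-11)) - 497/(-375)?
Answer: 5250/2768083 ≈ 0.0018966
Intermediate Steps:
v = 122083/5250 (v = 307/(3 + (-2 + 1)*(-11)) - 497*(-1/375) = 307/(3 - 1*(-11)) + 497/375 = 307/(3 + 11) + 497/375 = 307/14 + 497/375 = 122083/5250 ≈ 23.254)
1/(v + 504) = 1/(122083/5250 + 504) = 1/(2768083/5250) = 5250/2768083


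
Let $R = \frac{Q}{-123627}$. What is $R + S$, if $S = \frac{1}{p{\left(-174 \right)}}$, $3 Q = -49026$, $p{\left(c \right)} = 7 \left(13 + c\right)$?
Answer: $\frac{373343}{2843421} \approx 0.1313$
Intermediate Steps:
$p{\left(c \right)} = 91 + 7 c$
$Q = -16342$ ($Q = \frac{1}{3} \left(-49026\right) = -16342$)
$S = - \frac{1}{1127}$ ($S = \frac{1}{91 + 7 \left(-174\right)} = \frac{1}{91 - 1218} = \frac{1}{-1127} = - \frac{1}{1127} \approx -0.00088731$)
$R = \frac{16342}{123627}$ ($R = - \frac{16342}{-123627} = \left(-16342\right) \left(- \frac{1}{123627}\right) = \frac{16342}{123627} \approx 0.13219$)
$R + S = \frac{16342}{123627} - \frac{1}{1127} = \frac{373343}{2843421}$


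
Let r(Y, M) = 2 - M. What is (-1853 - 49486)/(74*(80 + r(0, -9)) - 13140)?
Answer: 51339/6406 ≈ 8.0142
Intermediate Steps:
(-1853 - 49486)/(74*(80 + r(0, -9)) - 13140) = (-1853 - 49486)/(74*(80 + (2 - 1*(-9))) - 13140) = -51339/(74*(80 + (2 + 9)) - 13140) = -51339/(74*(80 + 11) - 13140) = -51339/(74*91 - 13140) = -51339/(6734 - 13140) = -51339/(-6406) = -51339*(-1/6406) = 51339/6406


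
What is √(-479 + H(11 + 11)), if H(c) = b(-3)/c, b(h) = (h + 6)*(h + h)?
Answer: I*√58058/11 ≈ 21.905*I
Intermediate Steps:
b(h) = 2*h*(6 + h) (b(h) = (6 + h)*(2*h) = 2*h*(6 + h))
H(c) = -18/c (H(c) = (2*(-3)*(6 - 3))/c = (2*(-3)*3)/c = -18/c)
√(-479 + H(11 + 11)) = √(-479 - 18/(11 + 11)) = √(-479 - 18/22) = √(-479 - 18*1/22) = √(-479 - 9/11) = √(-5278/11) = I*√58058/11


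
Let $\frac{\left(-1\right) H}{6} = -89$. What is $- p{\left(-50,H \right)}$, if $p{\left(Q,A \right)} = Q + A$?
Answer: $-484$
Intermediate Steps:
$H = 534$ ($H = \left(-6\right) \left(-89\right) = 534$)
$p{\left(Q,A \right)} = A + Q$
$- p{\left(-50,H \right)} = - (534 - 50) = \left(-1\right) 484 = -484$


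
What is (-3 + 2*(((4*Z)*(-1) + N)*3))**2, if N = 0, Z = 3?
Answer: 5625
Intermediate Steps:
(-3 + 2*(((4*Z)*(-1) + N)*3))**2 = (-3 + 2*(((4*3)*(-1) + 0)*3))**2 = (-3 + 2*((12*(-1) + 0)*3))**2 = (-3 + 2*((-12 + 0)*3))**2 = (-3 + 2*(-12*3))**2 = (-3 + 2*(-36))**2 = (-3 - 72)**2 = (-75)**2 = 5625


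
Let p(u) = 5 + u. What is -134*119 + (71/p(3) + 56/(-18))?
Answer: -1147697/72 ≈ -15940.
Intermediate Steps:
-134*119 + (71/p(3) + 56/(-18)) = -134*119 + (71/(5 + 3) + 56/(-18)) = -15946 + (71/8 + 56*(-1/18)) = -15946 + (71*(⅛) - 28/9) = -15946 + (71/8 - 28/9) = -15946 + 415/72 = -1147697/72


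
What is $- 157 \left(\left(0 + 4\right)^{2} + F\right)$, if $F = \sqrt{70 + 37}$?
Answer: $-2512 - 157 \sqrt{107} \approx -4136.0$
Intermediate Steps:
$F = \sqrt{107} \approx 10.344$
$- 157 \left(\left(0 + 4\right)^{2} + F\right) = - 157 \left(\left(0 + 4\right)^{2} + \sqrt{107}\right) = - 157 \left(4^{2} + \sqrt{107}\right) = - 157 \left(16 + \sqrt{107}\right) = -2512 - 157 \sqrt{107}$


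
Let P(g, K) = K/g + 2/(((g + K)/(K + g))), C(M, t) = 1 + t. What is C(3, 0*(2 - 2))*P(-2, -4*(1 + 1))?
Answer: 6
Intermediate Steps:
P(g, K) = 2 + K/g (P(g, K) = K/g + 2/(((K + g)/(K + g))) = K/g + 2/1 = K/g + 2*1 = K/g + 2 = 2 + K/g)
C(3, 0*(2 - 2))*P(-2, -4*(1 + 1)) = (1 + 0*(2 - 2))*(2 - 4*(1 + 1)/(-2)) = (1 + 0*0)*(2 - 4*2*(-½)) = (1 + 0)*(2 - 8*(-½)) = 1*(2 + 4) = 1*6 = 6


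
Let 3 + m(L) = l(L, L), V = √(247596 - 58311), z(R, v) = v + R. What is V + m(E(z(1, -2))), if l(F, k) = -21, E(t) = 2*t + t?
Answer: -24 + √189285 ≈ 411.07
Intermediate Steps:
z(R, v) = R + v
E(t) = 3*t
V = √189285 ≈ 435.07
m(L) = -24 (m(L) = -3 - 21 = -24)
V + m(E(z(1, -2))) = √189285 - 24 = -24 + √189285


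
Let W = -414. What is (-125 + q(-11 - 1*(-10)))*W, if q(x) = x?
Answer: 52164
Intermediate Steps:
(-125 + q(-11 - 1*(-10)))*W = (-125 + (-11 - 1*(-10)))*(-414) = (-125 + (-11 + 10))*(-414) = (-125 - 1)*(-414) = -126*(-414) = 52164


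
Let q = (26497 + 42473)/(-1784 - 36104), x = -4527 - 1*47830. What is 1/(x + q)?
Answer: -18944/991885493 ≈ -1.9099e-5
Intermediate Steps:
x = -52357 (x = -4527 - 47830 = -52357)
q = -34485/18944 (q = 68970/(-37888) = 68970*(-1/37888) = -34485/18944 ≈ -1.8204)
1/(x + q) = 1/(-52357 - 34485/18944) = 1/(-991885493/18944) = -18944/991885493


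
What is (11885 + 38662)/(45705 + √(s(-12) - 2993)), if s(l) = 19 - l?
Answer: 2310250635/2088949987 - 50547*I*√2962/2088949987 ≈ 1.1059 - 0.0013169*I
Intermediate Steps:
(11885 + 38662)/(45705 + √(s(-12) - 2993)) = (11885 + 38662)/(45705 + √((19 - 1*(-12)) - 2993)) = 50547/(45705 + √((19 + 12) - 2993)) = 50547/(45705 + √(31 - 2993)) = 50547/(45705 + √(-2962)) = 50547/(45705 + I*√2962)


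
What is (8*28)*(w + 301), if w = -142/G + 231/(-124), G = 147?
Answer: 43480504/651 ≈ 66790.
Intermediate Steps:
w = -51565/18228 (w = -142/147 + 231/(-124) = -142*1/147 + 231*(-1/124) = -142/147 - 231/124 = -51565/18228 ≈ -2.8289)
(8*28)*(w + 301) = (8*28)*(-51565/18228 + 301) = 224*(5435063/18228) = 43480504/651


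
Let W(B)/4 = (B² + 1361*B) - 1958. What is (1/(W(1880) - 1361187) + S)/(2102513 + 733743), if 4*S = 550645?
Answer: 12666652679149/260973001924224 ≈ 0.048536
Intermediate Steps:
S = 550645/4 (S = (¼)*550645 = 550645/4 ≈ 1.3766e+5)
W(B) = -7832 + 4*B² + 5444*B (W(B) = 4*((B² + 1361*B) - 1958) = 4*(-1958 + B² + 1361*B) = -7832 + 4*B² + 5444*B)
(1/(W(1880) - 1361187) + S)/(2102513 + 733743) = (1/((-7832 + 4*1880² + 5444*1880) - 1361187) + 550645/4)/(2102513 + 733743) = (1/((-7832 + 4*3534400 + 10234720) - 1361187) + 550645/4)/2836256 = (1/((-7832 + 14137600 + 10234720) - 1361187) + 550645/4)*(1/2836256) = (1/(24364488 - 1361187) + 550645/4)*(1/2836256) = (1/23003301 + 550645/4)*(1/2836256) = (12666652679149/92013204)*(1/2836256) = 12666652679149/260973001924224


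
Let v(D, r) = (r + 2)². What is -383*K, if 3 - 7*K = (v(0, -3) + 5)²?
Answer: 12639/7 ≈ 1805.6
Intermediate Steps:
v(D, r) = (2 + r)²
K = -33/7 (K = 3/7 - ((2 - 3)² + 5)²/7 = 3/7 - ((-1)² + 5)²/7 = 3/7 - (1 + 5)²/7 = 3/7 - ⅐*6² = 3/7 - ⅐*36 = 3/7 - 36/7 = -33/7 ≈ -4.7143)
-383*K = -383*(-33/7) = 12639/7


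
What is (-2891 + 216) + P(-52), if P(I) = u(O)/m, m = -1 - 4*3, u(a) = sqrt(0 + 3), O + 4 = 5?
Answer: -2675 - sqrt(3)/13 ≈ -2675.1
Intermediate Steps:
O = 1 (O = -4 + 5 = 1)
u(a) = sqrt(3)
m = -13 (m = -1 - 12 = -13)
P(I) = -sqrt(3)/13 (P(I) = sqrt(3)/(-13) = sqrt(3)*(-1/13) = -sqrt(3)/13)
(-2891 + 216) + P(-52) = (-2891 + 216) - sqrt(3)/13 = -2675 - sqrt(3)/13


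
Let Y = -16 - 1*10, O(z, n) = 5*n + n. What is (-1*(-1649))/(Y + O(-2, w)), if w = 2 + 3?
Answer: 1649/4 ≈ 412.25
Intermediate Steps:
w = 5
O(z, n) = 6*n
Y = -26 (Y = -16 - 10 = -26)
(-1*(-1649))/(Y + O(-2, w)) = (-1*(-1649))/(-26 + 6*5) = 1649/(-26 + 30) = 1649/4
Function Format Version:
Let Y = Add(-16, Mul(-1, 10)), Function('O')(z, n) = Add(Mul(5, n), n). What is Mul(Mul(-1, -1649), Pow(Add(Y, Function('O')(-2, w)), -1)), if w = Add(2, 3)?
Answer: Rational(1649, 4) ≈ 412.25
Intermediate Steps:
w = 5
Function('O')(z, n) = Mul(6, n)
Y = -26 (Y = Add(-16, -10) = -26)
Mul(Mul(-1, -1649), Pow(Add(Y, Function('O')(-2, w)), -1)) = Mul(Mul(-1, -1649), Pow(Add(-26, Mul(6, 5)), -1)) = Mul(1649, Pow(Add(-26, 30), -1)) = Mul(1649, Pow(4, -1)) = Mul(1649, Rational(1, 4)) = Rational(1649, 4)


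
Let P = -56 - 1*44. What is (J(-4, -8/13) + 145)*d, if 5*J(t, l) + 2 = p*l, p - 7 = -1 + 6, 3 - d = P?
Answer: 958209/65 ≈ 14742.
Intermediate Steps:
P = -100 (P = -56 - 44 = -100)
d = 103 (d = 3 - 1*(-100) = 3 + 100 = 103)
p = 12 (p = 7 + (-1 + 6) = 7 + 5 = 12)
J(t, l) = -⅖ + 12*l/5 (J(t, l) = -⅖ + (12*l)/5 = -⅖ + 12*l/5)
(J(-4, -8/13) + 145)*d = ((-⅖ + 12*(-8/13)/5) + 145)*103 = ((-⅖ + 12*(-8*1/13)/5) + 145)*103 = ((-⅖ + (12/5)*(-8/13)) + 145)*103 = ((-⅖ - 96/65) + 145)*103 = (-122/65 + 145)*103 = (9303/65)*103 = 958209/65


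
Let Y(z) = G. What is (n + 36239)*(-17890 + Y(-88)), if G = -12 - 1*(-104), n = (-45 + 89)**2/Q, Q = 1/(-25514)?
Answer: 878489079270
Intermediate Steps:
Q = -1/25514 ≈ -3.9194e-5
n = -49395104 (n = (-45 + 89)**2/(-1/25514) = 44**2*(-25514) = 1936*(-25514) = -49395104)
G = 92 (G = -12 + 104 = 92)
Y(z) = 92
(n + 36239)*(-17890 + Y(-88)) = (-49395104 + 36239)*(-17890 + 92) = -49358865*(-17798) = 878489079270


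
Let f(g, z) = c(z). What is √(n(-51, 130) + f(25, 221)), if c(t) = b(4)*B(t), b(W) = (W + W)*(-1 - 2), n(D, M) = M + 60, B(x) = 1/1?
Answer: √166 ≈ 12.884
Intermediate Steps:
B(x) = 1
n(D, M) = 60 + M
b(W) = -6*W (b(W) = (2*W)*(-3) = -6*W)
c(t) = -24 (c(t) = -6*4*1 = -24*1 = -24)
f(g, z) = -24
√(n(-51, 130) + f(25, 221)) = √((60 + 130) - 24) = √(190 - 24) = √166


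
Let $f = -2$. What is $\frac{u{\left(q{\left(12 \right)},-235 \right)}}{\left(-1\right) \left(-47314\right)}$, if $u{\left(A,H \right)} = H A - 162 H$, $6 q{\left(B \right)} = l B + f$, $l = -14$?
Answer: $\frac{134185}{141942} \approx 0.94535$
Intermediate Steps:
$q{\left(B \right)} = - \frac{1}{3} - \frac{7 B}{3}$ ($q{\left(B \right)} = \frac{- 14 B - 2}{6} = \frac{-2 - 14 B}{6} = - \frac{1}{3} - \frac{7 B}{3}$)
$u{\left(A,H \right)} = - 162 H + A H$ ($u{\left(A,H \right)} = A H - 162 H = - 162 H + A H$)
$\frac{u{\left(q{\left(12 \right)},-235 \right)}}{\left(-1\right) \left(-47314\right)} = \frac{\left(-235\right) \left(-162 - \frac{85}{3}\right)}{\left(-1\right) \left(-47314\right)} = \frac{\left(-235\right) \left(-162 - \frac{85}{3}\right)}{47314} = - 235 \left(-162 - \frac{85}{3}\right) \frac{1}{47314} = \left(-235\right) \left(- \frac{571}{3}\right) \frac{1}{47314} = \frac{134185}{3} \cdot \frac{1}{47314} = \frac{134185}{141942}$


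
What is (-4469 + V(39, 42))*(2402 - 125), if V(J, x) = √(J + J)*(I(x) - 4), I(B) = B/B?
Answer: -10175913 - 6831*√78 ≈ -1.0236e+7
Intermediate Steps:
I(B) = 1
V(J, x) = -3*√2*√J (V(J, x) = √(J + J)*(1 - 4) = √(2*J)*(-3) = (√2*√J)*(-3) = -3*√2*√J)
(-4469 + V(39, 42))*(2402 - 125) = (-4469 - 3*√2*√39)*(2402 - 125) = (-4469 - 3*√78)*2277 = -10175913 - 6831*√78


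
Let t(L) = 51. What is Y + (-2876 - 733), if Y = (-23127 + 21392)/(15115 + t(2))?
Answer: -54735829/15166 ≈ -3609.1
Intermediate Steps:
Y = -1735/15166 (Y = (-23127 + 21392)/(15115 + 51) = -1735/15166 ≈ -0.11440)
Y + (-2876 - 733) = -1735/15166 + (-2876 - 733) = -1735/15166 - 3609 = -54735829/15166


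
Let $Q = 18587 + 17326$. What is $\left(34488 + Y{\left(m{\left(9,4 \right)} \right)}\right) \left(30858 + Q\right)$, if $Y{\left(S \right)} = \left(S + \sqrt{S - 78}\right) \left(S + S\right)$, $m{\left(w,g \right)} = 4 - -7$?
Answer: $2318956830 + 1468962 i \sqrt{67} \approx 2.319 \cdot 10^{9} + 1.2024 \cdot 10^{7} i$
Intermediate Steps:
$m{\left(w,g \right)} = 11$ ($m{\left(w,g \right)} = 4 + 7 = 11$)
$Y{\left(S \right)} = 2 S \left(S + \sqrt{-78 + S}\right)$ ($Y{\left(S \right)} = \left(S + \sqrt{-78 + S}\right) 2 S = 2 S \left(S + \sqrt{-78 + S}\right)$)
$Q = 35913$
$\left(34488 + Y{\left(m{\left(9,4 \right)} \right)}\right) \left(30858 + Q\right) = \left(34488 + 2 \cdot 11 \left(11 + \sqrt{-78 + 11}\right)\right) \left(30858 + 35913\right) = \left(34488 + 2 \cdot 11 \left(11 + \sqrt{-67}\right)\right) 66771 = \left(34488 + 2 \cdot 11 \left(11 + i \sqrt{67}\right)\right) 66771 = \left(34488 + \left(242 + 22 i \sqrt{67}\right)\right) 66771 = \left(34730 + 22 i \sqrt{67}\right) 66771 = 2318956830 + 1468962 i \sqrt{67}$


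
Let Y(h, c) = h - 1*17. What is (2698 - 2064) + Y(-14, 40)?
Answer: 603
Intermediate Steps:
Y(h, c) = -17 + h (Y(h, c) = h - 17 = -17 + h)
(2698 - 2064) + Y(-14, 40) = (2698 - 2064) + (-17 - 14) = 634 - 31 = 603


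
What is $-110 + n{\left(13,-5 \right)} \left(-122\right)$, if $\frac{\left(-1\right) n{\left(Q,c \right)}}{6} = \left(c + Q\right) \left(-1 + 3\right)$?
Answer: $11602$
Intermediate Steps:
$n{\left(Q,c \right)} = - 12 Q - 12 c$ ($n{\left(Q,c \right)} = - 6 \left(c + Q\right) \left(-1 + 3\right) = - 6 \left(Q + c\right) 2 = - 6 \left(2 Q + 2 c\right) = - 12 Q - 12 c$)
$-110 + n{\left(13,-5 \right)} \left(-122\right) = -110 + \left(\left(-12\right) 13 - -60\right) \left(-122\right) = -110 + \left(-156 + 60\right) \left(-122\right) = -110 - -11712 = -110 + 11712 = 11602$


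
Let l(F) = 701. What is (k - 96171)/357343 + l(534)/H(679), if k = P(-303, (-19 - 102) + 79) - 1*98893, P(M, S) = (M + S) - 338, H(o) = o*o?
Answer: -181080272/331488479 ≈ -0.54626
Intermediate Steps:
H(o) = o²
P(M, S) = -338 + M + S
k = -99576 (k = (-338 - 303 + ((-19 - 102) + 79)) - 1*98893 = (-338 - 303 + (-121 + 79)) - 98893 = (-338 - 303 - 42) - 98893 = -683 - 98893 = -99576)
(k - 96171)/357343 + l(534)/H(679) = (-99576 - 96171)/357343 + 701/(679²) = -195747*1/357343 + 701/461041 = -2757/5033 + 701*(1/461041) = -2757/5033 + 701/461041 = -181080272/331488479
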